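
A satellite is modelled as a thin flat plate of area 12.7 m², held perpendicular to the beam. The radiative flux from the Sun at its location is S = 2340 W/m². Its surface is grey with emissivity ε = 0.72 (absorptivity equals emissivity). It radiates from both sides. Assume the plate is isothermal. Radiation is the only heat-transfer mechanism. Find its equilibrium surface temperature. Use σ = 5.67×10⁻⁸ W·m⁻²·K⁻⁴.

At equilibrium, absorbed power = emitted power.
Absorbing cross-section = A = 12.70 m²; emitting surface = 2A = 25.40 m² (ratio 2).
εS·A_cross = εσ·A_surf·T⁴  ⇒  T⁴ = S/(2σ)   (ε cancels).
T⁴ = 2340/(2·5.67×10⁻⁸) = 2.063×10¹⁰ K⁴.
T = (2.063×10¹⁰)^(1/4).

T ≈ 379 K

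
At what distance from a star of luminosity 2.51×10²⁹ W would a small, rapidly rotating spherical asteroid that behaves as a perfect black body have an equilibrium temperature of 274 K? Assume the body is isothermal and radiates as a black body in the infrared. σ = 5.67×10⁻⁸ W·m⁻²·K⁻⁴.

d ≈ 3.95×10¹² m

For an isothermal black-emitting sphere, (1−a)S·πr² = σ·4πr²·T⁴ ⇒ S = 4σT⁴/(1−a).
S = 4·5.67×10⁻⁸·(274)⁴/1.00 = 1278 W/m².
Flux falls as S = L/(4πd²), so d = √(L/(4πS)) = √(2.51×10²⁹/(4π·1278)).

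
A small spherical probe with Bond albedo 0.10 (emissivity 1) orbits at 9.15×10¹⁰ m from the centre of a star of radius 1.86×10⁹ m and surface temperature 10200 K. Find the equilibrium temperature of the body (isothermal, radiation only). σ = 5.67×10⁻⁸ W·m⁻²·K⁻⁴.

T ≈ 1000 K

The star's surface emits σT_*⁴; at distance d the flux is S = σT_*⁴(R_*/d)².
S = 5.67×10⁻⁸·(10200)⁴·(1.86×10⁹/9.15×10¹⁰)² = 2.536×10⁵ W/m².
For an isothermal sphere T⁴ = (1−a)S/(4σ) = 1.006×10¹² K⁴.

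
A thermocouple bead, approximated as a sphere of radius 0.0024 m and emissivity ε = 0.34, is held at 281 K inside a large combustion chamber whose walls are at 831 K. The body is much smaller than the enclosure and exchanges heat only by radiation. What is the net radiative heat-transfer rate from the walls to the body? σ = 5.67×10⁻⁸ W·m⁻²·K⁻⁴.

P_net ≈ 0.657 W

For a small grey body in a large enclosure: P_net = εσA(T_body⁴ − T_wall⁴).
A = 4πr² = 7.238×10⁻⁵ m²; T_body⁴ − T_wall⁴ = 6.235×10⁹ − 4.769×10¹¹ = -4.706×10¹¹ K⁴.
|P_net| = 0.34·5.67×10⁻⁸·7.238×10⁻⁵·4.706×10¹¹.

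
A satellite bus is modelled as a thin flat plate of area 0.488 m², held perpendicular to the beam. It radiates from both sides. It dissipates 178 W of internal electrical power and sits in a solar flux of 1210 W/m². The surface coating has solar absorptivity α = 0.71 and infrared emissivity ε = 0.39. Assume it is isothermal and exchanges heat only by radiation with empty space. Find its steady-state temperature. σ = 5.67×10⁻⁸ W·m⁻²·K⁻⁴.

At steady state, absorbed solar power + internal power = radiated power.
Absorbed: α·S·A_cross = 0.71·1210·0.4880 = 419.2 W (cross-section A).
Total input = 419.2 + 178 = 597.2 W.
Radiated: εσ·A_surf·T⁴ with A_surf = 2A = 0.9760 m².
T⁴ = 597.2/(0.39·5.67×10⁻⁸·0.9760) = 2.767×10¹⁰ K⁴.

T ≈ 408 K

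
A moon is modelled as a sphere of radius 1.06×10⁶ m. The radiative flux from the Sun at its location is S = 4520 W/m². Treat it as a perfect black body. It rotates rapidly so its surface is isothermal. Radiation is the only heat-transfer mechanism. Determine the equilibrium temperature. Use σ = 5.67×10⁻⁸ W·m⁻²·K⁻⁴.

At equilibrium, absorbed power = emitted power.
Absorbing cross-section = πr² = 3.530×10¹² m²; emitting surface = 4πr² = 1.412×10¹³ m² (ratio 4).
S·A_cross = εσ·A_surf·T⁴  ⇒  T⁴ = S/(4σ).
T⁴ = 1.00·4520/(4·5.67×10⁻⁸) = 1.993×10¹⁰ K⁴.
T = (1.993×10¹⁰)^(1/4).

T ≈ 376 K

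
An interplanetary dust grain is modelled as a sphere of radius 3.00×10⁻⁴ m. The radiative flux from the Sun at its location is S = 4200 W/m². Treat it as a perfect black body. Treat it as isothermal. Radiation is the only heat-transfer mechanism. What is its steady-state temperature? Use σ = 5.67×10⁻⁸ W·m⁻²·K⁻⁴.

T ≈ 369 K

At equilibrium, absorbed power = emitted power.
Absorbing cross-section = πr² = 2.827×10⁻⁷ m²; emitting surface = 4πr² = 1.131×10⁻⁶ m² (ratio 4).
S·A_cross = εσ·A_surf·T⁴  ⇒  T⁴ = S/(4σ).
T⁴ = 1.00·4200/(4·5.67×10⁻⁸) = 1.852×10¹⁰ K⁴.
T = (1.852×10¹⁰)^(1/4).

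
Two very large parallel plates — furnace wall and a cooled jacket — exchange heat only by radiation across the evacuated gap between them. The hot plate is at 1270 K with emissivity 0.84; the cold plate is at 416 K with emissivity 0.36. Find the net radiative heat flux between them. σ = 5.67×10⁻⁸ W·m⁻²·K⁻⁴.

For two infinite grey parallel plates, q = σ(T₁⁴ − T₂⁴)/(1/ε₁ + 1/ε₂ − 1).
T₁⁴ − T₂⁴ = 2.601×10¹² − 2.995×10¹⁰ = 2.571×10¹² K⁴.
1/ε₁ + 1/ε₂ − 1 = 1.190 + 2.778 − 1 = 2.968.
q = 5.67×10⁻⁸ × 2.571×10¹² / 2.968.

q ≈ 49100 W/m²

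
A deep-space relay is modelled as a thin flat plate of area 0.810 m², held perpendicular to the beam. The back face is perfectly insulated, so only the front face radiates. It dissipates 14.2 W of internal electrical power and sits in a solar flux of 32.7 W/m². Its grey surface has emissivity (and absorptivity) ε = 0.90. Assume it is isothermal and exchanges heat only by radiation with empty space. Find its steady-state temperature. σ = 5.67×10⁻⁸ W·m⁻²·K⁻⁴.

At steady state, absorbed solar power + internal power = radiated power.
Absorbed: α·S·A_cross = 0.90·32.7·0.8100 = 23.84 W (cross-section A).
Total input = 23.84 + 14.2 = 38.04 W.
Radiated: εσ·A_surf·T⁴ with A_surf = A = 0.8100 m².
T⁴ = 38.04/(0.90·5.67×10⁻⁸·0.8100) = 9.203×10⁸ K⁴.

T ≈ 174 K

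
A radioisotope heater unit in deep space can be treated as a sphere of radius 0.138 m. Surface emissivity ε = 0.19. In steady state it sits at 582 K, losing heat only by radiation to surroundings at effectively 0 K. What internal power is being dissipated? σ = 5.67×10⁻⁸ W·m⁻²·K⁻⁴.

P ≈ 296 W

Steady state: P = εσA T⁴.
A = 4πr² = 0.2393 m²; T⁴ = (582)⁴ = 1.147×10¹¹ K⁴.
P = 0.19 × 5.67×10⁻⁸ × 0.2393 × 1.147×10¹¹.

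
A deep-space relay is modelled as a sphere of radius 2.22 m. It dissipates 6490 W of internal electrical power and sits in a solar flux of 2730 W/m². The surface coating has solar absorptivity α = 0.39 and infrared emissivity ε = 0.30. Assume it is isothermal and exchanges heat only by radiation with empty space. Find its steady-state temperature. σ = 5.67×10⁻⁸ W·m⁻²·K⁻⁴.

T ≈ 384 K

At steady state, absorbed solar power + internal power = radiated power.
Absorbed: α·S·A_cross = 0.39·2730·15.48 = 16480 W (cross-section πr²).
Total input = 16480 + 6490 = 22970 W.
Radiated: εσ·A_surf·T⁴ with A_surf = 4πr² = 61.93 m².
T⁴ = 22970/(0.30·5.67×10⁻⁸·61.93) = 2.181×10¹⁰ K⁴.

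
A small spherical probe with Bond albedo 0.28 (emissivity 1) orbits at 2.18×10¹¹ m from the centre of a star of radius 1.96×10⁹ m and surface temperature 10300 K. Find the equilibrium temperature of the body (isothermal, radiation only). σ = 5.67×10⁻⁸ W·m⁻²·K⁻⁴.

The star's surface emits σT_*⁴; at distance d the flux is S = σT_*⁴(R_*/d)².
S = 5.67×10⁻⁸·(10300)⁴·(1.96×10⁹/2.18×10¹¹)² = 51590 W/m².
For an isothermal sphere T⁴ = (1−a)S/(4σ) = 1.638×10¹¹ K⁴.

T ≈ 636 K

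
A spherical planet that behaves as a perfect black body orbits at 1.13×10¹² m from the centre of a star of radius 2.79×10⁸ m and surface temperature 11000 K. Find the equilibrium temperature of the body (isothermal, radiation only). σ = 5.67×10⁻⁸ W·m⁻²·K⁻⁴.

T ≈ 122 K

The star's surface emits σT_*⁴; at distance d the flux is S = σT_*⁴(R_*/d)².
S = 5.67×10⁻⁸·(11000)⁴·(2.79×10⁸/1.13×10¹²)² = 50.61 W/m².
For an isothermal sphere T⁴ = (1−a)S/(4σ) = 2.231×10⁸ K⁴.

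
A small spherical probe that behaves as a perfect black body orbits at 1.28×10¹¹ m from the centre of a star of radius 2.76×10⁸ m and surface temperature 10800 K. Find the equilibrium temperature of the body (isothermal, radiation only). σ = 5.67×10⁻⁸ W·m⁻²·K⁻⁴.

The star's surface emits σT_*⁴; at distance d the flux is S = σT_*⁴(R_*/d)².
S = 5.67×10⁻⁸·(10800)⁴·(2.76×10⁸/1.28×10¹¹)² = 3587 W/m².
For an isothermal sphere T⁴ = (1−a)S/(4σ) = 1.581×10¹⁰ K⁴.

T ≈ 355 K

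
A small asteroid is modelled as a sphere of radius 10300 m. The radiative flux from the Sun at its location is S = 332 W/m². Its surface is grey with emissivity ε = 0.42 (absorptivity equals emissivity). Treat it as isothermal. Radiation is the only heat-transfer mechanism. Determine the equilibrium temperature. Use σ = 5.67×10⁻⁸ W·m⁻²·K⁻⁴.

At equilibrium, absorbed power = emitted power.
Absorbing cross-section = πr² = 3.333×10⁸ m²; emitting surface = 4πr² = 1.333×10⁹ m² (ratio 4).
εS·A_cross = εσ·A_surf·T⁴  ⇒  T⁴ = S/(4σ)   (ε cancels).
T⁴ = 332/(4·5.67×10⁻⁸) = 1.464×10⁹ K⁴.
T = (1.464×10⁹)^(1/4).

T ≈ 196 K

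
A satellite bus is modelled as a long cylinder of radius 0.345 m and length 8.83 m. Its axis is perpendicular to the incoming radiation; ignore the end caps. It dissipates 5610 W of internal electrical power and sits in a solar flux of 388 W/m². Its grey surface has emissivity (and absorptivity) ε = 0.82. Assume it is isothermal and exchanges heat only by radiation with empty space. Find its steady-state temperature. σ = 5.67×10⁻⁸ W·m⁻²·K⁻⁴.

At steady state, absorbed solar power + internal power = radiated power.
Absorbed: α·S·A_cross = 0.82·388·6.093 = 1938 W (cross-section 2rL).
Total input = 1938 + 5610 = 7548 W.
Radiated: εσ·A_surf·T⁴ with A_surf = 2πrL = 19.14 m².
T⁴ = 7548/(0.82·5.67×10⁻⁸·19.14) = 8.482×10⁹ K⁴.

T ≈ 303 K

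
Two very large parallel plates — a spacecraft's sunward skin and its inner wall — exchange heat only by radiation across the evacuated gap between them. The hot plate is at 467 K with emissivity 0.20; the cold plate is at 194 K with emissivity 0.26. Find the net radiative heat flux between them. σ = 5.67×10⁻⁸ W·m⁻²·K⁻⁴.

For two infinite grey parallel plates, q = σ(T₁⁴ − T₂⁴)/(1/ε₁ + 1/ε₂ − 1).
T₁⁴ − T₂⁴ = 4.756×10¹⁰ − 1.416×10⁹ = 4.615×10¹⁰ K⁴.
1/ε₁ + 1/ε₂ − 1 = 5.000 + 3.846 − 1 = 7.846.
q = 5.67×10⁻⁸ × 4.615×10¹⁰ / 7.846.

q ≈ 333 W/m²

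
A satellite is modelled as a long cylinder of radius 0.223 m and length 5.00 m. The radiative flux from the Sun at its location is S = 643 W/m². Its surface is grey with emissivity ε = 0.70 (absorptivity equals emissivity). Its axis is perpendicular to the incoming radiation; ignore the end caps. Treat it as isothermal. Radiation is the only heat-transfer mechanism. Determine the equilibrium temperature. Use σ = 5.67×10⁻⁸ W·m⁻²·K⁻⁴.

At equilibrium, absorbed power = emitted power.
Absorbing cross-section = 2rL = 2.230 m²; emitting surface = 2πrL = 7.006 m² (ratio π).
εS·A_cross = εσ·A_surf·T⁴  ⇒  T⁴ = S/(πσ)   (ε cancels).
T⁴ = 643/(π·5.67×10⁻⁸) = 3.610×10⁹ K⁴.
T = (3.610×10⁹)^(1/4).

T ≈ 245 K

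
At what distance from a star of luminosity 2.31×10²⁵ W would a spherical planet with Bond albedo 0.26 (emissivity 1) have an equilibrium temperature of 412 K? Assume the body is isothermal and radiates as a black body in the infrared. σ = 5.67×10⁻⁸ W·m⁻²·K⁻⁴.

For an isothermal black-emitting sphere, (1−a)S·πr² = σ·4πr²·T⁴ ⇒ S = 4σT⁴/(1−a).
S = 4·5.67×10⁻⁸·(412)⁴/0.740 = 8831 W/m².
Flux falls as S = L/(4πd²), so d = √(L/(4πS)) = √(2.31×10²⁵/(4π·8831)).

d ≈ 1.44×10¹⁰ m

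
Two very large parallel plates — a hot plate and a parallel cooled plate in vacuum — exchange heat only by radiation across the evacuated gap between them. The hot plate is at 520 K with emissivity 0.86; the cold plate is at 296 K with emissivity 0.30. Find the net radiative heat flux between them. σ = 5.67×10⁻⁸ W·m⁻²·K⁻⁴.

q ≈ 1060 W/m²

For two infinite grey parallel plates, q = σ(T₁⁴ − T₂⁴)/(1/ε₁ + 1/ε₂ − 1).
T₁⁴ − T₂⁴ = 7.312×10¹⁰ − 7.677×10⁹ = 6.544×10¹⁰ K⁴.
1/ε₁ + 1/ε₂ − 1 = 1.163 + 3.333 − 1 = 3.496.
q = 5.67×10⁻⁸ × 6.544×10¹⁰ / 3.496.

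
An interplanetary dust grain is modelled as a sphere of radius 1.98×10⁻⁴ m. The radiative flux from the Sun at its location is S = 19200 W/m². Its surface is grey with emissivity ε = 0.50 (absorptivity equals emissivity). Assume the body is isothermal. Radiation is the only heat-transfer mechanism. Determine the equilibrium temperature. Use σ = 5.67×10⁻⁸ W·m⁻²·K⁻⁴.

At equilibrium, absorbed power = emitted power.
Absorbing cross-section = πr² = 1.232×10⁻⁷ m²; emitting surface = 4πr² = 4.927×10⁻⁷ m² (ratio 4).
εS·A_cross = εσ·A_surf·T⁴  ⇒  T⁴ = S/(4σ)   (ε cancels).
T⁴ = 19200/(4·5.67×10⁻⁸) = 8.466×10¹⁰ K⁴.
T = (8.466×10¹⁰)^(1/4).

T ≈ 539 K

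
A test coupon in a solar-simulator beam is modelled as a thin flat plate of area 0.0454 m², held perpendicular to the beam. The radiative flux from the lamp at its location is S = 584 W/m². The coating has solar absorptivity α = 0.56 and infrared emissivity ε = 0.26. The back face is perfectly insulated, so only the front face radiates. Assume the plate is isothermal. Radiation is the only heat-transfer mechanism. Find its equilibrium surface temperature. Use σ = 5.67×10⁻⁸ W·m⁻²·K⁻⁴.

T ≈ 386 K

At equilibrium, absorbed power = emitted power.
Absorbing cross-section = A = 0.04540 m²; emitting surface = A = 0.04540 m² (ratio 1).
αS·A_cross = εσ·A_surf·T⁴  ⇒  T⁴ = αS/(ε·1σ).
T⁴ = 0.560·584/(0.26·1·5.67×10⁻⁸) = 2.218×10¹⁰ K⁴.
T = (2.218×10¹⁰)^(1/4).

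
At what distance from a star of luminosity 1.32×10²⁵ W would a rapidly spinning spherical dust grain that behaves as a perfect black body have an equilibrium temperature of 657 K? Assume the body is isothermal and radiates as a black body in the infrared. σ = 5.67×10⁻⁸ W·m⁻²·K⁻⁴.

d ≈ 4.99×10⁹ m

For an isothermal black-emitting sphere, (1−a)S·πr² = σ·4πr²·T⁴ ⇒ S = 4σT⁴/(1−a).
S = 4·5.67×10⁻⁸·(657)⁴/1.00 = 42260 W/m².
Flux falls as S = L/(4πd²), so d = √(L/(4πS)) = √(1.32×10²⁵/(4π·42260)).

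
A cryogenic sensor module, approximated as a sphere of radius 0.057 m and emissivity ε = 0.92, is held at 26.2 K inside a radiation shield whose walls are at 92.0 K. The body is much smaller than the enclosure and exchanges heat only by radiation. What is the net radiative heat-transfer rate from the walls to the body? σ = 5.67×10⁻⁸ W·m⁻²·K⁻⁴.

For a small grey body in a large enclosure: P_net = εσA(T_body⁴ − T_wall⁴).
A = 4πr² = 0.04083 m²; T_body⁴ − T_wall⁴ = 4.712×10⁵ − 7.164×10⁷ = -7.117×10⁷ K⁴.
|P_net| = 0.92·5.67×10⁻⁸·0.04083·7.117×10⁷.

P_net ≈ 0.152 W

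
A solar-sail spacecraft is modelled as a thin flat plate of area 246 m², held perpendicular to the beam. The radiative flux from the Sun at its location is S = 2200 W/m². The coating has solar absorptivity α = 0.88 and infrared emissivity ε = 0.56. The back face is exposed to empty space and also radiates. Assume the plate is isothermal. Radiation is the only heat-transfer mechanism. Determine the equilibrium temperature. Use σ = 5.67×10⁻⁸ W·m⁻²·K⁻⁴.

At equilibrium, absorbed power = emitted power.
Absorbing cross-section = A = 246.0 m²; emitting surface = 2A = 492.0 m² (ratio 2).
αS·A_cross = εσ·A_surf·T⁴  ⇒  T⁴ = αS/(ε·2σ).
T⁴ = 0.880·2200/(0.56·2·5.67×10⁻⁸) = 3.049×10¹⁰ K⁴.
T = (3.049×10¹⁰)^(1/4).

T ≈ 418 K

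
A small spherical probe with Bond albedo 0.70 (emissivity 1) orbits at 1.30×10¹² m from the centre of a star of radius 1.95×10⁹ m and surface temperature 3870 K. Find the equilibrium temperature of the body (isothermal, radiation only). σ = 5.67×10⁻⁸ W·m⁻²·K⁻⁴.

The star's surface emits σT_*⁴; at distance d the flux is S = σT_*⁴(R_*/d)².
S = 5.67×10⁻⁸·(3870)⁴·(1.95×10⁹/1.30×10¹²)² = 28.62 W/m².
For an isothermal sphere T⁴ = (1−a)S/(4σ) = 3.785×10⁷ K⁴.

T ≈ 78.4 K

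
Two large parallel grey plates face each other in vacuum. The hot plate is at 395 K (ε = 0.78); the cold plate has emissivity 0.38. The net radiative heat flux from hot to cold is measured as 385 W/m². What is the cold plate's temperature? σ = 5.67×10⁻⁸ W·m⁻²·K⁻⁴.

T₂ ≈ 260 K

q = σ(T₁⁴ − T₂⁴)/(1/ε₁ + 1/ε₂ − 1); denominator = 2.914.
T₂⁴ = T₁⁴ − q·(1/ε₁+1/ε₂−1)/σ = 2.434×10¹⁰ − 385·2.914/5.67×10⁻⁸
    = 4.560×10⁹ K⁴.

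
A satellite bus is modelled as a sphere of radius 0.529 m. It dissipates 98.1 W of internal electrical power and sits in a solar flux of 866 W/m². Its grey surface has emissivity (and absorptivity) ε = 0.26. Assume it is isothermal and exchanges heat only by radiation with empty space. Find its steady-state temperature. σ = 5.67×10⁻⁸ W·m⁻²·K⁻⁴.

T ≈ 275 K

At steady state, absorbed solar power + internal power = radiated power.
Absorbed: α·S·A_cross = 0.26·866·0.8791 = 197.9 W (cross-section πr²).
Total input = 197.9 + 98.1 = 296.0 W.
Radiated: εσ·A_surf·T⁴ with A_surf = 4πr² = 3.517 m².
T⁴ = 296.0/(0.26·5.67×10⁻⁸·3.517) = 5.711×10⁹ K⁴.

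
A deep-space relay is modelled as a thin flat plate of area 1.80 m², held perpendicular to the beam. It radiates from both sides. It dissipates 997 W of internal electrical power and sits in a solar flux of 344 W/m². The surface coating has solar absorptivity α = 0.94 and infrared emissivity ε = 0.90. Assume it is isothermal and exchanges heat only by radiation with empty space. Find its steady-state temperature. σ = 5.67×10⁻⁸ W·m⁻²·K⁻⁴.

At steady state, absorbed solar power + internal power = radiated power.
Absorbed: α·S·A_cross = 0.94·344·1.800 = 582.0 W (cross-section A).
Total input = 582.0 + 997 = 1579 W.
Radiated: εσ·A_surf·T⁴ with A_surf = 2A = 3.600 m².
T⁴ = 1579/(0.90·5.67×10⁻⁸·3.600) = 8.595×10⁹ K⁴.

T ≈ 304 K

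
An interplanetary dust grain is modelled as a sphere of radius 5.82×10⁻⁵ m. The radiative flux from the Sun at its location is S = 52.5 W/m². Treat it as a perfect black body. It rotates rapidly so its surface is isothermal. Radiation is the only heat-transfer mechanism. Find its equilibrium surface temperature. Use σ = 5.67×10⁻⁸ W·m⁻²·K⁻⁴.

T ≈ 123 K

At equilibrium, absorbed power = emitted power.
Absorbing cross-section = πr² = 1.064×10⁻⁸ m²; emitting surface = 4πr² = 4.257×10⁻⁸ m² (ratio 4).
S·A_cross = εσ·A_surf·T⁴  ⇒  T⁴ = S/(4σ).
T⁴ = 1.00·52.5/(4·5.67×10⁻⁸) = 2.315×10⁸ K⁴.
T = (2.315×10⁸)^(1/4).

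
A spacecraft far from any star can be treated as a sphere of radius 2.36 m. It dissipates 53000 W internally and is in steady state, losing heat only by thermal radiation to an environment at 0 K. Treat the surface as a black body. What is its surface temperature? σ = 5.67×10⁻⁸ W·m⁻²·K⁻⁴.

Steady state: internal power = radiated power, P = εσA T⁴.
Radiating area A = 4πr² = 69.99 m².
T⁴ = P/(εσA) = 53000/(1.0·5.67×10⁻⁸·69.99) = 1.336×10¹⁰ K⁴.
T = (1.336×10¹⁰)^(1/4).

T ≈ 340 K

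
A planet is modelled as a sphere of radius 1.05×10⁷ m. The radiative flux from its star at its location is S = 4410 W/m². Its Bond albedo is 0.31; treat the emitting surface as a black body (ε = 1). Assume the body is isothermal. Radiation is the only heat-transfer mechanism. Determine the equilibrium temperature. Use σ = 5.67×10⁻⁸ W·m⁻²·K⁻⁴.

T ≈ 340 K

At equilibrium, absorbed power = emitted power.
Absorbing cross-section = πr² = 3.464×10¹⁴ m²; emitting surface = 4πr² = 1.385×10¹⁵ m² (ratio 4).
(1−a)S·A_cross = εσ·A_surf·T⁴  ⇒  T⁴ = (1−a)S/(4σ).
T⁴ = 0.690·4410/(4·5.67×10⁻⁸) = 1.342×10¹⁰ K⁴.
T = (1.342×10¹⁰)^(1/4).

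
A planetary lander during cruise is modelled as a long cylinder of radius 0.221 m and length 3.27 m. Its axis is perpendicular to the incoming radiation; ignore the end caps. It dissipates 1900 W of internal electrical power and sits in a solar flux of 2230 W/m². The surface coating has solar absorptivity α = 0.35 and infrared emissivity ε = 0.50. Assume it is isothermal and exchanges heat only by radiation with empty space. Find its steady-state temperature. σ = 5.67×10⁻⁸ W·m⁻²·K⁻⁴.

T ≈ 392 K

At steady state, absorbed solar power + internal power = radiated power.
Absorbed: α·S·A_cross = 0.35·2230·1.445 = 1128 W (cross-section 2rL).
Total input = 1128 + 1900 = 3028 W.
Radiated: εσ·A_surf·T⁴ with A_surf = 2πrL = 4.541 m².
T⁴ = 3028/(0.50·5.67×10⁻⁸·4.541) = 2.352×10¹⁰ K⁴.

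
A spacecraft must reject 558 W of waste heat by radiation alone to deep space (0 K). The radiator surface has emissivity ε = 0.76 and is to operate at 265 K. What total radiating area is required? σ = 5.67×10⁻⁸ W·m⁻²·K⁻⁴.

P = εσA T⁴ ⇒ A = P/(εσT⁴).
T⁴ = 4.932×10⁹ K⁴.
A = 558/(0.76 × 5.67×10⁻⁸ × 4.932×10⁹).

A ≈ 2.63 m²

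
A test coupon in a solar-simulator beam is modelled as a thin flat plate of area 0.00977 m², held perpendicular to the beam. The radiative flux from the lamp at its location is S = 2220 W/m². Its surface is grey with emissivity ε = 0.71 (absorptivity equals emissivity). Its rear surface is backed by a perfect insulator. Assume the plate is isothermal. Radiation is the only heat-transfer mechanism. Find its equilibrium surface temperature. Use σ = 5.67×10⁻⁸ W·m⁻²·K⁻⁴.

At equilibrium, absorbed power = emitted power.
Absorbing cross-section = A = 0.009770 m²; emitting surface = A = 0.009770 m² (ratio 1).
εS·A_cross = εσ·A_surf·T⁴  ⇒  T⁴ = S/(1σ)   (ε cancels).
T⁴ = 2220/(1·5.67×10⁻⁸) = 3.915×10¹⁰ K⁴.
T = (3.915×10¹⁰)^(1/4).

T ≈ 445 K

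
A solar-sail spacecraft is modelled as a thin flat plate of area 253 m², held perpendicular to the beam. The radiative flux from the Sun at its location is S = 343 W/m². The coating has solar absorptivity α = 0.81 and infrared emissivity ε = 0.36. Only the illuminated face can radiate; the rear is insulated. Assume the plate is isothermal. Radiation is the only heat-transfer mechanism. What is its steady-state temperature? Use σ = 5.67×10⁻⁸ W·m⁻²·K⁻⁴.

At equilibrium, absorbed power = emitted power.
Absorbing cross-section = A = 253.0 m²; emitting surface = A = 253.0 m² (ratio 1).
αS·A_cross = εσ·A_surf·T⁴  ⇒  T⁴ = αS/(ε·1σ).
T⁴ = 0.810·343/(0.36·1·5.67×10⁻⁸) = 1.361×10¹⁰ K⁴.
T = (1.361×10¹⁰)^(1/4).

T ≈ 342 K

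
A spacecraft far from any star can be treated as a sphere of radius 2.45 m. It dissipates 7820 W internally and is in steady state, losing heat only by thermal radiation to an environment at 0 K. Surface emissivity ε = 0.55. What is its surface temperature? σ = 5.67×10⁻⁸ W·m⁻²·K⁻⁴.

T ≈ 240 K

Steady state: internal power = radiated power, P = εσA T⁴.
Radiating area A = 4πr² = 75.43 m².
T⁴ = P/(εσA) = 7820/(0.55·5.67×10⁻⁸·75.43) = 3.324×10⁹ K⁴.
T = (3.324×10⁹)^(1/4).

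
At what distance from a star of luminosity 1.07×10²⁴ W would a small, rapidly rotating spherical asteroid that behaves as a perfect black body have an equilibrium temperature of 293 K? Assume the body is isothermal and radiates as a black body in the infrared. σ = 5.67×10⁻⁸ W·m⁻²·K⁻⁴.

d ≈ 7.14×10⁹ m

For an isothermal black-emitting sphere, (1−a)S·πr² = σ·4πr²·T⁴ ⇒ S = 4σT⁴/(1−a).
S = 4·5.67×10⁻⁸·(293)⁴/1.00 = 1672 W/m².
Flux falls as S = L/(4πd²), so d = √(L/(4πS)) = √(1.07×10²⁴/(4π·1672)).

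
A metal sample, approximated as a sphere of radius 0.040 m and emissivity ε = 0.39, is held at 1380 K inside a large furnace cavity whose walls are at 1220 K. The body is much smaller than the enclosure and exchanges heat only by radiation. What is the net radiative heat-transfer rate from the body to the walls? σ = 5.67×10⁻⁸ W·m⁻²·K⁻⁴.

P_net ≈ 628 W

For a small grey body in a large enclosure: P_net = εσA(T_body⁴ − T_wall⁴).
A = 4πr² = 0.02011 m²; T_body⁴ − T_wall⁴ = 3.627×10¹² − 2.215×10¹² = 1.411×10¹² K⁴.
|P_net| = 0.39·5.67×10⁻⁸·0.02011·1.411×10¹².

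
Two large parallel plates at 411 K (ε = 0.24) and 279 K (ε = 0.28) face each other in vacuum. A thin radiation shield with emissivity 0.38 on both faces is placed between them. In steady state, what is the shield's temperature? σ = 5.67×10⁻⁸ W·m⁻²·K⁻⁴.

In steady state the net flux on the hot side equals that on the cold side.
σ(T₁⁴−T_s⁴)/D₁ = σ(T_s⁴−T₂⁴)/D₂, with D₁ = 1/ε₁+1/ε_s−1 = 5.798, D₂ = 1/ε_s+1/ε₂−1 = 5.203.
Solve for T_s⁴: T_s⁴ = (D₂·T₁⁴ + D₁·T₂⁴)/(D₁+D₂) = 1.669×10¹⁰ K⁴.

T_s ≈ 359 K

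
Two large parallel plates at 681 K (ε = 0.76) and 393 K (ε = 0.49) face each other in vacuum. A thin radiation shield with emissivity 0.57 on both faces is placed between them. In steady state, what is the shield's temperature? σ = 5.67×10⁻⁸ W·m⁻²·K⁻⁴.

T_s ≈ 605 K

In steady state the net flux on the hot side equals that on the cold side.
σ(T₁⁴−T_s⁴)/D₁ = σ(T_s⁴−T₂⁴)/D₂, with D₁ = 1/ε₁+1/ε_s−1 = 2.070, D₂ = 1/ε_s+1/ε₂−1 = 2.795.
Solve for T_s⁴: T_s⁴ = (D₂·T₁⁴ + D₁·T₂⁴)/(D₁+D₂) = 1.337×10¹¹ K⁴.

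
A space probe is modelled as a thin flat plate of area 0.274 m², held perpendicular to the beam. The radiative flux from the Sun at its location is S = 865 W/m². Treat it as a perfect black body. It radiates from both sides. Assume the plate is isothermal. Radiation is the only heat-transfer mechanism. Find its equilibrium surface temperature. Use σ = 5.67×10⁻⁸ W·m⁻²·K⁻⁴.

T ≈ 296 K

At equilibrium, absorbed power = emitted power.
Absorbing cross-section = A = 0.2740 m²; emitting surface = 2A = 0.5480 m² (ratio 2).
S·A_cross = εσ·A_surf·T⁴  ⇒  T⁴ = S/(2σ).
T⁴ = 1.00·865/(2·5.67×10⁻⁸) = 7.628×10⁹ K⁴.
T = (7.628×10⁹)^(1/4).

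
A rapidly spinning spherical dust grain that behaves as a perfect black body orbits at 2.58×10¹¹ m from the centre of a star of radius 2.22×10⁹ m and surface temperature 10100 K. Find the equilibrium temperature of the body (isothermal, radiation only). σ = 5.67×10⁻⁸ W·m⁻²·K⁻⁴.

The star's surface emits σT_*⁴; at distance d the flux is S = σT_*⁴(R_*/d)².
S = 5.67×10⁻⁸·(10100)⁴·(2.22×10⁹/2.58×10¹¹)² = 43690 W/m².
For an isothermal sphere T⁴ = (1−a)S/(4σ) = 1.926×10¹¹ K⁴.

T ≈ 662 K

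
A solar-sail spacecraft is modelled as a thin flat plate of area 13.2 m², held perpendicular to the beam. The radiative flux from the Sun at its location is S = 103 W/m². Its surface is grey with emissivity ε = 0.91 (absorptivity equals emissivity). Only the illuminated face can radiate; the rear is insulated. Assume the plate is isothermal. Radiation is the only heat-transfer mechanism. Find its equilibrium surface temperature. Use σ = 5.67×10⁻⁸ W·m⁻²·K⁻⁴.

At equilibrium, absorbed power = emitted power.
Absorbing cross-section = A = 13.20 m²; emitting surface = A = 13.20 m² (ratio 1).
εS·A_cross = εσ·A_surf·T⁴  ⇒  T⁴ = S/(1σ)   (ε cancels).
T⁴ = 103/(1·5.67×10⁻⁸) = 1.817×10⁹ K⁴.
T = (1.817×10⁹)^(1/4).

T ≈ 206 K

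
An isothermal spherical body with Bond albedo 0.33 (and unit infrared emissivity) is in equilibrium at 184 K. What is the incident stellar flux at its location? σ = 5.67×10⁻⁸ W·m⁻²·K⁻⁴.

(1−a)S·πr² = σ·4πr²·T⁴ ⇒ S = 4σT⁴/(1−a).
S = 4·5.67×10⁻⁸·1.146×10⁹/0.670.

S ≈ 388 W/m²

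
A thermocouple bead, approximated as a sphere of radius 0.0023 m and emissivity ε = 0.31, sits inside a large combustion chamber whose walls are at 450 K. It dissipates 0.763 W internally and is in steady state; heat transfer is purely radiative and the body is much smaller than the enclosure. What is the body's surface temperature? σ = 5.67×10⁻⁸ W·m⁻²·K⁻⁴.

For a small grey body in a large enclosure, net radiated power = εσA(T⁴ − T_w⁴).
Steady state: P = εσA(T⁴ − T_w⁴) with A = 4πr² = 6.648×10⁻⁵ m².
T⁴ = P/(εσA) + T_w⁴ = 0.763/(0.31·5.67×10⁻⁸·6.648×10⁻⁵) + (450)⁴
    = 6.530×10¹¹ + 4.101×10¹⁰ = 6.940×10¹¹ K⁴.

T ≈ 913 K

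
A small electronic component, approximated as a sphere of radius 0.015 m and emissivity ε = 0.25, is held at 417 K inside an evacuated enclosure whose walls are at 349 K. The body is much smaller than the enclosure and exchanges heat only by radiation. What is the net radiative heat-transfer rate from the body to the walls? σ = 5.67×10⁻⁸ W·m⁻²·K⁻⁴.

For a small grey body in a large enclosure: P_net = εσA(T_body⁴ − T_wall⁴).
A = 4πr² = 0.002827 m²; T_body⁴ − T_wall⁴ = 3.024×10¹⁰ − 1.484×10¹⁰ = 1.540×10¹⁰ K⁴.
|P_net| = 0.25·5.67×10⁻⁸·0.002827·1.540×10¹⁰.

P_net ≈ 0.617 W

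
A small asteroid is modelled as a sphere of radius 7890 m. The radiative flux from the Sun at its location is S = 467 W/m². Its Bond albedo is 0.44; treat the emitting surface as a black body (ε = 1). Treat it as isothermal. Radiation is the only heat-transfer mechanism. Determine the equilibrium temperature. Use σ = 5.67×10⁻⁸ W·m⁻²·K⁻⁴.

T ≈ 184 K

At equilibrium, absorbed power = emitted power.
Absorbing cross-section = πr² = 1.956×10⁸ m²; emitting surface = 4πr² = 7.823×10⁸ m² (ratio 4).
(1−a)S·A_cross = εσ·A_surf·T⁴  ⇒  T⁴ = (1−a)S/(4σ).
T⁴ = 0.560·467/(4·5.67×10⁻⁸) = 1.153×10⁹ K⁴.
T = (1.153×10⁹)^(1/4).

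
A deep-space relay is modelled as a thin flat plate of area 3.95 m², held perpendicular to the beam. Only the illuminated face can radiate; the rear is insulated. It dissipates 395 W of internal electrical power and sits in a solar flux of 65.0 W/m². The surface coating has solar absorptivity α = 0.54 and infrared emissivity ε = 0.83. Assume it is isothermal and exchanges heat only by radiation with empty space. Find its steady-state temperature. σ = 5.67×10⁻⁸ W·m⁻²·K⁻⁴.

T ≈ 231 K

At steady state, absorbed solar power + internal power = radiated power.
Absorbed: α·S·A_cross = 0.54·65.0·3.950 = 138.6 W (cross-section A).
Total input = 138.6 + 395 = 533.6 W.
Radiated: εσ·A_surf·T⁴ with A_surf = A = 3.950 m².
T⁴ = 533.6/(0.83·5.67×10⁻⁸·3.950) = 2.871×10⁹ K⁴.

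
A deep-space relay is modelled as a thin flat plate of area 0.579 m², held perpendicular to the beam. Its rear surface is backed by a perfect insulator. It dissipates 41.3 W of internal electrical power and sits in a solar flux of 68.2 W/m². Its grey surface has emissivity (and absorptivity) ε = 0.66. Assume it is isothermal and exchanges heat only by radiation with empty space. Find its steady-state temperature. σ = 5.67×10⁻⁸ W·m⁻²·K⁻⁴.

At steady state, absorbed solar power + internal power = radiated power.
Absorbed: α·S·A_cross = 0.66·68.2·0.5790 = 26.06 W (cross-section A).
Total input = 26.06 + 41.3 = 67.36 W.
Radiated: εσ·A_surf·T⁴ with A_surf = A = 0.5790 m².
T⁴ = 67.36/(0.66·5.67×10⁻⁸·0.5790) = 3.109×10⁹ K⁴.

T ≈ 236 K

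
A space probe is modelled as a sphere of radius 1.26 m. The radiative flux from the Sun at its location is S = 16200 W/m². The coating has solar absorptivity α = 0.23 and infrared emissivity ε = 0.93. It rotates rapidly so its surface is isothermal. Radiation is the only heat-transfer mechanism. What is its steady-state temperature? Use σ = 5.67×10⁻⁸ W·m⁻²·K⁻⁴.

At equilibrium, absorbed power = emitted power.
Absorbing cross-section = πr² = 4.988 m²; emitting surface = 4πr² = 19.95 m² (ratio 4).
αS·A_cross = εσ·A_surf·T⁴  ⇒  T⁴ = αS/(ε·4σ).
T⁴ = 0.230·16200/(0.93·4·5.67×10⁻⁸) = 1.767×10¹⁰ K⁴.
T = (1.767×10¹⁰)^(1/4).

T ≈ 365 K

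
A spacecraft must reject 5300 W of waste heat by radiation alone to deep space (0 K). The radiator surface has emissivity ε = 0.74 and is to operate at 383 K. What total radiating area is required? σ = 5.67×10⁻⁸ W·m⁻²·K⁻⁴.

A ≈ 5.87 m²

P = εσA T⁴ ⇒ A = P/(εσT⁴).
T⁴ = 2.152×10¹⁰ K⁴.
A = 5300/(0.74 × 5.67×10⁻⁸ × 2.152×10¹⁰).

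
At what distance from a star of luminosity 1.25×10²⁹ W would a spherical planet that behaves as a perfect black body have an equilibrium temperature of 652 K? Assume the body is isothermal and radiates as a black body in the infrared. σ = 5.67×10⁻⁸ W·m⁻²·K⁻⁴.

d ≈ 4.93×10¹¹ m

For an isothermal black-emitting sphere, (1−a)S·πr² = σ·4πr²·T⁴ ⇒ S = 4σT⁴/(1−a).
S = 4·5.67×10⁻⁸·(652)⁴/1.00 = 40990 W/m².
Flux falls as S = L/(4πd²), so d = √(L/(4πS)) = √(1.25×10²⁹/(4π·40990)).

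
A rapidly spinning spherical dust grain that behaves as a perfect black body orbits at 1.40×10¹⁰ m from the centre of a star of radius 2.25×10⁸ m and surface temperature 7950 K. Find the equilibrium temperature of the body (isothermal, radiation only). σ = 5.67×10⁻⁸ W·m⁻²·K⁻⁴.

T ≈ 713 K

The star's surface emits σT_*⁴; at distance d the flux is S = σT_*⁴(R_*/d)².
S = 5.67×10⁻⁸·(7950)⁴·(2.25×10⁸/1.40×10¹⁰)² = 58500 W/m².
For an isothermal sphere T⁴ = (1−a)S/(4σ) = 2.579×10¹¹ K⁴.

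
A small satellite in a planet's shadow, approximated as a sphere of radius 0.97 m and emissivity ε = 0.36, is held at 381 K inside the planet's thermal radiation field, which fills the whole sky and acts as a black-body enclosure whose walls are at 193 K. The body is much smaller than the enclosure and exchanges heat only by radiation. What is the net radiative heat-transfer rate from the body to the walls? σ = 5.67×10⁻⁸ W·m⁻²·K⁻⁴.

For a small grey body in a large enclosure: P_net = εσA(T_body⁴ − T_wall⁴).
A = 4πr² = 11.82 m²; T_body⁴ − T_wall⁴ = 2.107×10¹⁰ − 1.387×10⁹ = 1.968×10¹⁰ K⁴.
|P_net| = 0.36·5.67×10⁻⁸·11.82·1.968×10¹⁰.

P_net ≈ 4750 W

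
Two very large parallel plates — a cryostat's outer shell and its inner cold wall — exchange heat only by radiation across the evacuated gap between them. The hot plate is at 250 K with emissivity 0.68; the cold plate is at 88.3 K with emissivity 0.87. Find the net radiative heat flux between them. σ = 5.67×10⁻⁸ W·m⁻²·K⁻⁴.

For two infinite grey parallel plates, q = σ(T₁⁴ − T₂⁴)/(1/ε₁ + 1/ε₂ − 1).
T₁⁴ − T₂⁴ = 3.906×10⁹ − 6.079×10⁷ = 3.845×10⁹ K⁴.
1/ε₁ + 1/ε₂ − 1 = 1.471 + 1.149 − 1 = 1.620.
q = 5.67×10⁻⁸ × 3.845×10⁹ / 1.620.

q ≈ 135 W/m²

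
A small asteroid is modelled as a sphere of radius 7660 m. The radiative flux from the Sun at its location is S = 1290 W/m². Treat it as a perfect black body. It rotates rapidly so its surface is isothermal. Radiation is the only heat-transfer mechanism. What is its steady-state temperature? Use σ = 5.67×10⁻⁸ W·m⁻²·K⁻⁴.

T ≈ 275 K

At equilibrium, absorbed power = emitted power.
Absorbing cross-section = πr² = 1.843×10⁸ m²; emitting surface = 4πr² = 7.373×10⁸ m² (ratio 4).
S·A_cross = εσ·A_surf·T⁴  ⇒  T⁴ = S/(4σ).
T⁴ = 1.00·1290/(4·5.67×10⁻⁸) = 5.688×10⁹ K⁴.
T = (5.688×10⁹)^(1/4).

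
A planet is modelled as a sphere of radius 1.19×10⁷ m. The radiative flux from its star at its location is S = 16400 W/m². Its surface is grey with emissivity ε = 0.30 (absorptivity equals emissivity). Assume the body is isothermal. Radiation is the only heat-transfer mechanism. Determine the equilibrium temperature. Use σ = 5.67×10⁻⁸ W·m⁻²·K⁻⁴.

T ≈ 519 K

At equilibrium, absorbed power = emitted power.
Absorbing cross-section = πr² = 4.449×10¹⁴ m²; emitting surface = 4πr² = 1.780×10¹⁵ m² (ratio 4).
εS·A_cross = εσ·A_surf·T⁴  ⇒  T⁴ = S/(4σ)   (ε cancels).
T⁴ = 16400/(4·5.67×10⁻⁸) = 7.231×10¹⁰ K⁴.
T = (7.231×10¹⁰)^(1/4).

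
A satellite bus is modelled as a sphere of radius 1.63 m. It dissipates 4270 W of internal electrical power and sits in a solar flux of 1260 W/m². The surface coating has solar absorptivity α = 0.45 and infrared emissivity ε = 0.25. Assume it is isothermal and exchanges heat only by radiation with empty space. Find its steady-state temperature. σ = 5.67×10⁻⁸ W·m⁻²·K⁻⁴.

T ≈ 371 K

At steady state, absorbed solar power + internal power = radiated power.
Absorbed: α·S·A_cross = 0.45·1260·8.347 = 4733 W (cross-section πr²).
Total input = 4733 + 4270 = 9003 W.
Radiated: εσ·A_surf·T⁴ with A_surf = 4πr² = 33.39 m².
T⁴ = 9003/(0.25·5.67×10⁻⁸·33.39) = 1.902×10¹⁰ K⁴.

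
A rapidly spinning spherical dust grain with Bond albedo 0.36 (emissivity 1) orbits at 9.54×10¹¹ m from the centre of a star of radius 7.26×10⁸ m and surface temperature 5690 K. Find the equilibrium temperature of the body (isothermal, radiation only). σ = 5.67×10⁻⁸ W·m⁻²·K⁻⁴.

T ≈ 99.3 K

The star's surface emits σT_*⁴; at distance d the flux is S = σT_*⁴(R_*/d)².
S = 5.67×10⁻⁸·(5690)⁴·(7.26×10⁸/9.54×10¹¹)² = 34.42 W/m².
For an isothermal sphere T⁴ = (1−a)S/(4σ) = 9.713×10⁷ K⁴.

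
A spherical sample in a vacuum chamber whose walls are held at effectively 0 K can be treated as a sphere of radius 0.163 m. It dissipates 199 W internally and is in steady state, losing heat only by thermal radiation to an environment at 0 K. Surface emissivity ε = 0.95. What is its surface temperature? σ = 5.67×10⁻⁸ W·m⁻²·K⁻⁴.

Steady state: internal power = radiated power, P = εσA T⁴.
Radiating area A = 4πr² = 0.3339 m².
T⁴ = P/(εσA) = 199/(0.95·5.67×10⁻⁸·0.3339) = 1.107×10¹⁰ K⁴.
T = (1.107×10¹⁰)^(1/4).

T ≈ 324 K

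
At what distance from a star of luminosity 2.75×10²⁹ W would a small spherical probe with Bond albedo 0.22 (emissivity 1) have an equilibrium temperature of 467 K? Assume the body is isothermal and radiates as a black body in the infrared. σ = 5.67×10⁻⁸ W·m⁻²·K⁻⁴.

d ≈ 1.26×10¹² m

For an isothermal black-emitting sphere, (1−a)S·πr² = σ·4πr²·T⁴ ⇒ S = 4σT⁴/(1−a).
S = 4·5.67×10⁻⁸·(467)⁴/0.780 = 13830 W/m².
Flux falls as S = L/(4πd²), so d = √(L/(4πS)) = √(2.75×10²⁹/(4π·13830)).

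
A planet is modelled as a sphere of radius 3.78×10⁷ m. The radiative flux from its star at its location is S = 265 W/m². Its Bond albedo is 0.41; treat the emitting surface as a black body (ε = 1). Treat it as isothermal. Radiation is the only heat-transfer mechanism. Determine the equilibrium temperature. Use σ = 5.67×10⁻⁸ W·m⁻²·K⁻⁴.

T ≈ 162 K

At equilibrium, absorbed power = emitted power.
Absorbing cross-section = πr² = 4.489×10¹⁵ m²; emitting surface = 4πr² = 1.796×10¹⁶ m² (ratio 4).
(1−a)S·A_cross = εσ·A_surf·T⁴  ⇒  T⁴ = (1−a)S/(4σ).
T⁴ = 0.590·265/(4·5.67×10⁻⁸) = 6.894×10⁸ K⁴.
T = (6.894×10⁸)^(1/4).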